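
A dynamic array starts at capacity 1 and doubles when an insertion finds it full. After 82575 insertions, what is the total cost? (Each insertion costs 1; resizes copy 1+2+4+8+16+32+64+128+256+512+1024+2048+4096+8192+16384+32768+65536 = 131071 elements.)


Insertion cost: 82575 (one per element)
Resizes occur just before inserting elements 2, 3, 5, 9, ...
Elements copied at each resize: 1 + 2 + 4 + 8 + 16 + 32 + 64 + 128 + 256 + 512 + 1024 + 2048 + 4096 + 8192 + 16384 + 32768 + 65536
Sum of copies = 131071 (geometric series: 2^k - 1)
Total = 82575 + 131071 = 213646


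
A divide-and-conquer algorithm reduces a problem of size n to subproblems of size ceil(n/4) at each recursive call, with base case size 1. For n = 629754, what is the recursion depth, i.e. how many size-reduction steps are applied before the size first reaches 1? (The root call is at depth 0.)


Each step divides the size by 4 (rounding up); after k steps the size is ceil(n/4^k), which equals 1 exactly when 4^k >= n.
So the depth is the smallest k with 4^k >= 629754, i.e. ceil(log_4(629754)).
4^9 = 262144 < 629754 <= 1048576 = 4^10
Recursion depth = 10


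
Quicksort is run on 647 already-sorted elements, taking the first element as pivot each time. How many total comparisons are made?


Sum of comparisons per partition:
646 + 645 + ... + 1 + 0
= 647 * (647 - 1) / 2
= 647 * 646 / 2
= 208981


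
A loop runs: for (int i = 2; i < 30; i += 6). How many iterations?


Loop starts at i = 2, increments by 6, stops when i >= 30.
Number of iterations = ceil((30 - 2) / 6)
= ceil(28 / 6)
= 5


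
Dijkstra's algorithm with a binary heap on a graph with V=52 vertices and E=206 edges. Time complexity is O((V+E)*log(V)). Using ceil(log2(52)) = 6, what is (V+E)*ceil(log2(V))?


Dijkstra with a binary heap: each vertex is extracted once, each edge may relax once.
Each heap operation costs O(log V).
V + E = 52 + 206 = 258
ceil(log2(52)) = 6 (since 2^5 = 32 < 52 <= 64 = 2^6)
Total heap work = (V+E) * ceil(log2(V)) = 258 * 6 = 1548


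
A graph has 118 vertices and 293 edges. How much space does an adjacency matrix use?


Adjacency matrix: V x V grid of entries
Space = V^2 = 118^2 = 118 * 118 = 13924


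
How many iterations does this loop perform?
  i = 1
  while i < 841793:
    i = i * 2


The loop variable doubles each iteration:
i = 1 -> 2 -> 4 -> 8 -> 16 -> 32 -> 64 -> 128 -> 256 -> 512 -> 1024 -> 2048 -> 4096 -> 8192 -> 16384 -> 32768 -> 65536 -> 131072 -> 262144 -> 524288 -> 1048576 (stop, 1048576 >= 841793)
Number of doublings = ceil(log2(841793)) = 20


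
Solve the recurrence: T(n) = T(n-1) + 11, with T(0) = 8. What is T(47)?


Unrolling the recurrence:
T(47) = T(46) + 11
       = T(45) + 11 + 11
       = T(44) + 11*3
       ...
       = T(0) + 11*47
       = 8 + 517 = 525


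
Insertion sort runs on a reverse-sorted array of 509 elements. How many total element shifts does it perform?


Sum of shifts = 1 + 2 + 3 + ... + 508
= 509 * 508 / 2
= 258572 / 2
= 129286


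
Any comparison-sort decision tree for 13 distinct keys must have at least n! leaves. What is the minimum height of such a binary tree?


A binary decision tree of height h has at most 2^h leaves and needs at least n! of them, so h >= ceil(log2(n!)).
Compute 13! as a running product:
  x2 = 2, x3 = 6, x4 = 24, x5 = 120
  x6 = 720, x7 = 5040, x8 = 40320, x9 = 362880
  x10 = 3628800, x11 = 39916800, x12 = 479001600, x13 = 6227020800
13! = 6227020800
Bracket between powers of 2:
  2^32 = 4294967296 < 6227020800 <= 8589934592 = 2^33
So ceil(log2(13!)) = 33


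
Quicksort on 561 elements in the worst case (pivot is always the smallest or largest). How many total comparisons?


In the worst case, each partition step picks the worst pivot:
  Partition 1: 560 comparisons (n-1 elements to compare)
  Partition 2: 559 comparisons
  Partition 3: 558 comparisons
  Partition 4: 557 comparisons
  Partition 5: 556 comparisons
  ...
  Last partition: 0 comparisons
Total = (n-1) + (n-2) + ... + 1 + 0 = n*(n-1)/2
= 561*560/2 = 157080


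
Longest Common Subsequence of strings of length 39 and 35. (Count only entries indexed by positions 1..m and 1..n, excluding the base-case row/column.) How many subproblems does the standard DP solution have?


DP table indexed by positions in both strings.
First string: 39 positions
Second string: 35 positions
Total = 39 * 35 = 1365


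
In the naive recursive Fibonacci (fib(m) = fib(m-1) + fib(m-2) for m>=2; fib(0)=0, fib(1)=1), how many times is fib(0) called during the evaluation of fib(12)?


Let N(m) = number of times fib(m) is called while evaluating fib(12).
N(12) = 1 (the initial call).
N(11) = 1 (only fib(12) calls it).
For 1 <= m <= 10: fib(m) is called by fib(m+1) and fib(m+2), so
  N(m) = N(m+1) + N(m+2).
fib(0) is called only by fib(2), so N(0) = N(2).
Walk down from m=12:
  N(12)=1, N(11)=1, N(10)=2, N(9)=3, N(8)=5, N(7)=8, N(6)=13, N(5)=21, N(4)=34, N(3)=55, N(2)=89, N(1)=144, N(0)=N(2)=89
N(0) = 89


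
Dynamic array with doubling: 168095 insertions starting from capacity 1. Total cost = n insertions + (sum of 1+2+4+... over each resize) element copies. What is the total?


n = 168095
Insertion costs: 168095
Resizes copy 1, 2, 4, ... up to the largest power of 2 that is <= n-1 = 168094, i.e. 131072.
Copy costs = 1 + 2 + 4 + 8 + 16 + 32 + 64 + 128 + 256 + 512 + 1024 + 2048 + 4096 + 8192 + 16384 + 32768 + 65536 + 131072 = 262143
Total = 168095 + 262143 = 430238


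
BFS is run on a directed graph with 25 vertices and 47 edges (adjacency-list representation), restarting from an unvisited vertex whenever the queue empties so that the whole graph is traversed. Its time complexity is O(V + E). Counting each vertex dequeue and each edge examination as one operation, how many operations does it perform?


A full BFS traversal dequeues each vertex exactly once and examines each directed edge exactly once.
V = 25 (vertex processing cost)
E = 47 (edge examination cost)
Total operations proportional to V + E = 25 + 47 = 72


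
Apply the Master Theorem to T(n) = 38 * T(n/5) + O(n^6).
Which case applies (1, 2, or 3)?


The Master Theorem: T(n) = a*T(n/b) + O(n^c)
  a = 38, b = 5, c = 6
log_b(a) = log_5(38) ~ 2.26
Compare b^c with a: 5^6 = 15625 > 38, so c > log_b(a).
Since c > log_b(a), Case 3 applies.
T(n) = O(n^6)
Master Theorem case = 3


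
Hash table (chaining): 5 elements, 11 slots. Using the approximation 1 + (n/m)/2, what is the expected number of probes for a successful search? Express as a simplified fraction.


Computing expected probes:
alpha = 5/11
= 1 + alpha/2
= 1 + 5/(2*11)
= (2*11 + 5) / (2*11)
= 27/22


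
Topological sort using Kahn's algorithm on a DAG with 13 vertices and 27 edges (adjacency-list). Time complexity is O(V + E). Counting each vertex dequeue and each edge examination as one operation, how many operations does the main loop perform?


Kahn's algorithm:
  1. Compute in-degrees: O(V + E)
  2. Process queue: each vertex dequeued once (O(V))
     each edge examined once (O(E))
Total = V + E = 13 + 27 = 40


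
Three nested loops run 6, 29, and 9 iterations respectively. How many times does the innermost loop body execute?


Loop 1 (outermost): 6 iterations
Loop 2 (middle): 29 iterations per outer
Loop 3 (innermost): 9 iterations per middle
Total = 6 * 29 * 9 = 1566


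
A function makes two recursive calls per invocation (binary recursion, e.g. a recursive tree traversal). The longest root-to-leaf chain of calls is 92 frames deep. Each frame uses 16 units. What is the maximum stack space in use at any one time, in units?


Binary recursion: the two calls run one after the other, so only one root-to-leaf chain of frames is on the stack at a time.
Maximum depth (longest chain) = 92 frames
Each frame = 16 units
Max stack space = 92 * 16 = 1472


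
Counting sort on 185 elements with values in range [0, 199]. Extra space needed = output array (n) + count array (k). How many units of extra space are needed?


Output array size: 185 (to store sorted result)
Count array size: 200 (one slot per possible value, range 0 to 199)
Total extra space = 185 + 200 = 385


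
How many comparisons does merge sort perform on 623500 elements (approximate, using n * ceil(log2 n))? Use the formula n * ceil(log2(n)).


Recursion depth: ceil(log2(623500)) = 20
Each recursion level merges n = 623500 elements
Total = 623500 * 20 = 12470000


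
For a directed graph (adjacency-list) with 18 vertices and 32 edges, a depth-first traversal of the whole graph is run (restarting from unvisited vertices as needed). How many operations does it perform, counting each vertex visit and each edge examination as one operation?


A full DFS traversal visits each vertex once and examines each edge once.
V = 18
E = 32
Sum = 18 + 32 = 50


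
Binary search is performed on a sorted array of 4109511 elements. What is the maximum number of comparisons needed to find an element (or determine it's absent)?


Binary search halves the search space each comparison:
  Step 1: search space = 4109511 -> 2054755
  Step 2: search space = 2054755 -> 1027377
  Step 3: search space = 1027377 -> 513688
  Step 4: search space = 513688 -> 256844
  Step 5: search space = 256844 -> 128422
  Step 6: search space = 128422 -> 64211
  Step 7: search space = 64211 -> 32105
  Step 8: search space = 32105 -> 16052
  Step 9: search space = 16052 -> 8026
  Step 10: search space = 8026 -> 4013
  Step 11: search space = 4013 -> 2006
  Step 12: search space = 2006 -> 1003
  Step 13: search space = 1003 -> 501
  Step 14: search space = 501 -> 250
  Step 15: search space = 250 -> 125
  Step 16: search space = 125 -> 62
  Step 17: search space = 62 -> 31
  Step 18: search space = 31 -> 15
  Step 19: search space = 15 -> 7
  Step 20: search space = 7 -> 3
  Step 21: search space = 3 -> 1
  Step 22: search space = 1 (final check)
Maximum comparisons = floor(log2(4109511)) + 1 = 21 + 1 = 22


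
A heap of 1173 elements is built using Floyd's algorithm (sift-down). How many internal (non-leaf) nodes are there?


Leaf nodes occupy roughly half the array.
Sift-down is called for each internal node, starting from the last one.
Internal nodes = floor(n/2) = floor(1173/2) = 586


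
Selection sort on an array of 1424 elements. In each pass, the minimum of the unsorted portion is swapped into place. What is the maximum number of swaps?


Selection sort performs one swap per pass:
  Pass 1: find min in positions 0 to 1423, swap with position 0
  Pass 2: find min in positions 1 to 1423, swap with position 1
  Pass 3: find min in positions 2 to 1423, swap with position 2
  Pass 4: find min in positions 3 to 1423, swap with position 3
  Pass 5: find min in positions 4 to 1423, swap with position 4
  ... (1418 more passes)
Total passes (and swaps) = n - 1 = 1424 - 1 = 1423


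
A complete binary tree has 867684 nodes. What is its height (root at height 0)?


In a complete binary tree, level k holds nodes 2^k .. 2^(k+1)-1 (1-indexed).
Height = floor(log2(n)) = floor(log2(867684)) = 19
Check: 2^19 = 524288 <= 867684 < 1048576 = 2^20


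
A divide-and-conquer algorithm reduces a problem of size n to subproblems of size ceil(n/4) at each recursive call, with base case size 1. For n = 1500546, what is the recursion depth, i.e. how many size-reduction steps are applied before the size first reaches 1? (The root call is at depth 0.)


Each step divides the size by 4 (rounding up); after k steps the size is ceil(n/4^k), which equals 1 exactly when 4^k >= n.
So the depth is the smallest k with 4^k >= 1500546, i.e. ceil(log_4(1500546)).
4^10 = 1048576 < 1500546 <= 4194304 = 4^11
Recursion depth = 11


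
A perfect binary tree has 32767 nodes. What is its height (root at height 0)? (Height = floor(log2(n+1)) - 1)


For a perfect binary tree of height h: n = 2^(h+1) - 1, so h = log2(n+1) - 1.
  n + 1 = 32768 = 2^15
  log2(32768) = 15
  height = 15 - 1 = 14


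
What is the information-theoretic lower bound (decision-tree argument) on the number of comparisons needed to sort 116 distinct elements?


A binary decision tree of height h has at most 2^h leaves and needs at least n! of them, so h >= ceil(log2(n!)).
116! is far too large to multiply out, so use Stirling's series:
  ln(n!) ~ n ln n - n + (1/2) ln(2 pi n) + 1/(12n)  (error below 1/(360 n^3), negligible here)
  ln(116) = 4.7535902
  n ln n = 116 * 4.7535902 = 551.4165
  (1/2) ln(2 pi * 116) = (1/2) ln(728.8495) = 3.2957
  1/(12*116) = 0.0007
  ln(116!) ~ 551.4165 - 116 + 3.2957 + 0.0007 = 438.7129
Convert to base 2: log2(116!) = 438.7129 / ln 2 = 438.7129 / 0.69314718 = 632.9289
ceil(632.9289) = 633


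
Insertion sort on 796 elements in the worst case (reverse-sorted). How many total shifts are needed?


In the worst case (reverse-sorted), each element shifts past all previous:
  Element 1: 1 shifts
  Element 2: 2 shifts
  Element 3: 3 shifts
  Element 4: 4 shifts
  Element 5: 5 shifts
  ...
  Element 795: 795 shifts
Total = 1 + 2 + ... + 795
= 796*(796-1)/2 = 316410


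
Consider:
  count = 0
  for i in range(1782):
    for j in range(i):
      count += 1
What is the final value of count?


For each i, the inner loop runs i times:
  i=0: inner runs 0 times
  i=1: inner runs 1 time
  i=2: inner runs 2 times
  i=3: inner runs 3 times
  i=4: inner runs 4 times
  i=5: inner runs 5 times
  i=6: inner runs 6 times
  i=7: inner runs 7 times
  ...
Total = 0 + 1 + 2 + ... + 1781 = 1782*(1782-1)/2 = 1586871


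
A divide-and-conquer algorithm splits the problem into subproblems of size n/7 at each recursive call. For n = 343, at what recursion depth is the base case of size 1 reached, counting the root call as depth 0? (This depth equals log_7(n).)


At each depth, the problem size is divided by 7:
  Depth 0: problem size = 343
  Depth 1: problem size = 49
  Depth 2: problem size = 7
  Depth 3: problem size = 1 (base case)
The base case is reached at depth log_7(343) = 3 (the tree has 4 levels counting depth 0, but the depth asked for is 3).
Recursion depth = 3


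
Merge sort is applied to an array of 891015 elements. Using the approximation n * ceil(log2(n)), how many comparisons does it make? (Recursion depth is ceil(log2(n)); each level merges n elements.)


Merge sort divides the array into halves recursively.
Number of levels = ceil(log2(891015)) = 20
At each level, approximately n = 891015 comparisons are needed for merging.
Total comparisons ~ n * ceil(log2(n)) = 891015 * 20 = 17820300


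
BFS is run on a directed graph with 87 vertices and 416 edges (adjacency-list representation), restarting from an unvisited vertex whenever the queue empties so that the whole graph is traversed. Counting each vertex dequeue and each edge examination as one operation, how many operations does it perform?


A full BFS traversal dequeues each vertex exactly once and examines each directed edge exactly once.
V = 87 (vertex processing cost)
E = 416 (edge examination cost)
Total operations proportional to V + E = 87 + 416 = 503


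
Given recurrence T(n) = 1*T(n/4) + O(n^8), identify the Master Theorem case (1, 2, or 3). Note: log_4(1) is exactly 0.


Master Theorem parameters: a=1, b=4, c=8
log_b(a) = 0
Compare b^c with a: 4^8 = 65536 > 1, so c > log_b(a).
Comparing c=8 vs log_b(a)=0:
8 > 0 => Case 3
Result: T(n) = O(n^8)
Master Theorem case = 3


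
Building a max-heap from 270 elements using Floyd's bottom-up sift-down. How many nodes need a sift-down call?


In a heap of 270 elements (0-indexed array):
  Last element index: 269
  Parent of last element: floor((269 - 1) / 2) = 134
  Internal nodes: indices 0 to 134
  Count = floor(270/2) = 135


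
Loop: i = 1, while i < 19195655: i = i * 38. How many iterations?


i multiplies by 38 each step:
i = 1 -> 38 -> 1444 -> 54872 -> 2085136 -> 79235168 (stop)
Iterations = ceil(log_38(19195655)) = 5


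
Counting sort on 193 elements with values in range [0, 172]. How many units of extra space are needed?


Output array size: 193 (to store sorted result)
Count array size: 173 (one slot per possible value, range 0 to 172)
Total extra space = 193 + 173 = 366


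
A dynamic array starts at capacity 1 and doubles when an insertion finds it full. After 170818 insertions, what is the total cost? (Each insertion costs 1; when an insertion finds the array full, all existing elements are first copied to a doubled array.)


Insertion cost: 170818 (one per element)
Resizes occur just before inserting elements 2, 3, 5, 9, ...
Elements copied at each resize: 1 + 2 + 4 + 8 + 16 + 32 + 64 + 128 + 256 + 512 + 1024 + 2048 + 4096 + 8192 + 16384 + 32768 + 65536 + 131072
Sum of copies = 262143 (geometric series: 2^k - 1)
Total = 170818 + 262143 = 432961


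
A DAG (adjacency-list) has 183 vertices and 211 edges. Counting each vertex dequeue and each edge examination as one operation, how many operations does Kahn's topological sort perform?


V = 183 (vertex processing)
E = 211 (edge processing)
V + E = 183 + 211 = 394


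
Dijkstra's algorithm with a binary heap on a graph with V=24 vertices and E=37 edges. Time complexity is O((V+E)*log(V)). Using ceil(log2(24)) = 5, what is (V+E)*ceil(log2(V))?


Dijkstra with a binary heap: each vertex is extracted once, each edge may relax once.
Each heap operation costs O(log V).
V + E = 24 + 37 = 61
ceil(log2(24)) = 5 (since 2^4 = 16 < 24 <= 32 = 2^5)
Total heap work = (V+E) * ceil(log2(V)) = 61 * 5 = 305


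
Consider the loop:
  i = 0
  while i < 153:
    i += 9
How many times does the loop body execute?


Starting at i = 0, each iteration adds 9.
Iterations until i >= 153:
  Iteration 1: i = 0 -> i = 9
  Iteration 2: i = 9 -> i = 18
  Iteration 3: i = 18 -> i = 27
  Iteration 4: i = 27 -> i = 36
  Iteration 5: i = 36 -> i = 45
  Iteration 6: i = 45 -> i = 54
  Iteration 7: i = 54 -> i = 63
  Iteration 8: i = 63 -> i = 72
  ... continuing ...
Total iterations = ceil(153/9) = 17


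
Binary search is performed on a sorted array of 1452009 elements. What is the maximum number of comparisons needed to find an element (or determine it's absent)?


Binary search halves the search space each comparison:
  Step 1: search space = 1452009 -> 726004
  Step 2: search space = 726004 -> 363002
  Step 3: search space = 363002 -> 181501
  Step 4: search space = 181501 -> 90750
  Step 5: search space = 90750 -> 45375
  Step 6: search space = 45375 -> 22687
  Step 7: search space = 22687 -> 11343
  Step 8: search space = 11343 -> 5671
  Step 9: search space = 5671 -> 2835
  Step 10: search space = 2835 -> 1417
  Step 11: search space = 1417 -> 708
  Step 12: search space = 708 -> 354
  Step 13: search space = 354 -> 177
  Step 14: search space = 177 -> 88
  Step 15: search space = 88 -> 44
  Step 16: search space = 44 -> 22
  Step 17: search space = 22 -> 11
  Step 18: search space = 11 -> 5
  Step 19: search space = 5 -> 2
  Step 20: search space = 2 -> 1
  Step 21: search space = 1 (final check)
Maximum comparisons = floor(log2(1452009)) + 1 = 20 + 1 = 21


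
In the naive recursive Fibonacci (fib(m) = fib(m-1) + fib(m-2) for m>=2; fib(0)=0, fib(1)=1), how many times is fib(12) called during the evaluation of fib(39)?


Let N(m) = number of times fib(m) is called while evaluating fib(39).
N(39) = 1 (the initial call).
N(38) = 1 (only fib(39) calls it).
For 1 <= m <= 37: fib(m) is called by fib(m+1) and fib(m+2), so
  N(m) = N(m+1) + N(m+2).
fib(0) is called only by fib(2), so N(0) = N(2).
Walk down from m=39:
  N(39)=1, N(38)=1, N(37)=2, N(36)=3, N(35)=5, N(34)=8, N(33)=13, N(32)=21, N(31)=34, N(30)=55, N(29)=89, N(28)=144, N(27)=233, N(26)=377, N(25)=610, N(24)=987, N(23)=1597, N(22)=2584, N(21)=4181, N(20)=6765, N(19)=10946, N(18)=17711, N(17)=28657, N(16)=46368, N(15)=75025, N(14)=121393, N(13)=196418, N(12)=317811
N(12) = 317811


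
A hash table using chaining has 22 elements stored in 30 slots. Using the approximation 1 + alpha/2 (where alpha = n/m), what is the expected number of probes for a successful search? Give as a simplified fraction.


Load factor alpha = n/m = 22/30
Expected probes = 1 + alpha/2 = 1 + 22/(2*30)
= 1 + 22/60
= 60/60 + 22/60
= 82/60
Simplify: 41/30


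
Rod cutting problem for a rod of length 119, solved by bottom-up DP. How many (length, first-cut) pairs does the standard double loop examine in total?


For each subproblem length i = 1..119, the inner loop considers i possible first cuts.
Total = 1 + 2 + ... + 119
= 119*(119+1)/2
= 119*120/2 = 7140


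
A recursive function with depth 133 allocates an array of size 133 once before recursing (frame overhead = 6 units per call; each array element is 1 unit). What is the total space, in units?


Array allocation: 133 units (allocated once)
Stack frames: 133 deep * 6 per frame = 798 units
Total = 133 + 798 = 931


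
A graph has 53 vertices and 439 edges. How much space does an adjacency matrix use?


Adjacency matrix: V x V grid of entries
Space = V^2 = 53^2 = 53 * 53 = 2809


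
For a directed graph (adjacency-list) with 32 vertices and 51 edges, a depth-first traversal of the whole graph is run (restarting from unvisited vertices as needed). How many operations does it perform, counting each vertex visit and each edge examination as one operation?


A full DFS traversal visits each vertex once and examines each edge once.
V = 32
E = 51
Sum = 32 + 51 = 83


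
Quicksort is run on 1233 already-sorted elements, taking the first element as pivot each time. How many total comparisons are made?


Sum of comparisons per partition:
1232 + 1231 + ... + 1 + 0
= 1233 * (1233 - 1) / 2
= 1233 * 1232 / 2
= 759528


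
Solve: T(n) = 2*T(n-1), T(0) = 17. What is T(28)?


Unrolling:
T(28) = 2*T(27) = 2^2*T(26) = ... = 2^28*T(0)
= 2^28 * 17
= 268435456 * 17 = 4563402752


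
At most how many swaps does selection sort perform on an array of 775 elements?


Each of the 774 passes places one element in its final position.
Pass 1: swap minimum into position 0
Pass 2: swap minimum of remaining into position 1
...
Pass 774: last two elements, one swap
Maximum swaps = 775 - 1 = 774


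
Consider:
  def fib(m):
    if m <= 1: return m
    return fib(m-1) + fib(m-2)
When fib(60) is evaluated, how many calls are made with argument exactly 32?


Let N(m) = number of times fib(m) is called while evaluating fib(60).
N(60) = 1 (the initial call).
N(59) = 1 (only fib(60) calls it).
For 1 <= m <= 58: fib(m) is called by fib(m+1) and fib(m+2), so
  N(m) = N(m+1) + N(m+2).
fib(0) is called only by fib(2), so N(0) = N(2).
Walk down from m=60:
  N(60)=1, N(59)=1, N(58)=2, N(57)=3, N(56)=5, N(55)=8, N(54)=13, N(53)=21, N(52)=34, N(51)=55, N(50)=89, N(49)=144, N(48)=233, N(47)=377, N(46)=610, N(45)=987, N(44)=1597, N(43)=2584, N(42)=4181, N(41)=6765, N(40)=10946, N(39)=17711, N(38)=28657, N(37)=46368, N(36)=75025, N(35)=121393, N(34)=196418, N(33)=317811, N(32)=514229
N(32) = 514229


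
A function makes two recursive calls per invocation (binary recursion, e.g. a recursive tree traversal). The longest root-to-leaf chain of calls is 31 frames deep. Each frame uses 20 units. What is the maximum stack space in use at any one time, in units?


Binary recursion: the two calls run one after the other, so only one root-to-leaf chain of frames is on the stack at a time.
Maximum depth (longest chain) = 31 frames
Each frame = 20 units
Max stack space = 31 * 20 = 620


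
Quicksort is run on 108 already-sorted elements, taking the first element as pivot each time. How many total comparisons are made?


Sum of comparisons per partition:
107 + 106 + ... + 1 + 0
= 108 * (108 - 1) / 2
= 108 * 107 / 2
= 5778


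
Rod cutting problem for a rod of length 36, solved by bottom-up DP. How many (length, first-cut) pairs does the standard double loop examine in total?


For each subproblem length i = 1..36, the inner loop considers i possible first cuts.
Total = 1 + 2 + ... + 36
= 36*(36+1)/2
= 36*37/2 = 666


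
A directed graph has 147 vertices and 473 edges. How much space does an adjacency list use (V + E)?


Adjacency list: one list head per vertex + one entry per edge
Vertex heads: 147
Edge entries: 473
Total = 147 + 473 = 620


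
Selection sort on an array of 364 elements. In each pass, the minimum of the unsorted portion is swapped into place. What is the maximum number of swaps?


Selection sort performs one swap per pass:
  Pass 1: find min in positions 0 to 363, swap with position 0
  Pass 2: find min in positions 1 to 363, swap with position 1
  Pass 3: find min in positions 2 to 363, swap with position 2
  Pass 4: find min in positions 3 to 363, swap with position 3
  Pass 5: find min in positions 4 to 363, swap with position 4
  ... (358 more passes)
Total passes (and swaps) = n - 1 = 364 - 1 = 363


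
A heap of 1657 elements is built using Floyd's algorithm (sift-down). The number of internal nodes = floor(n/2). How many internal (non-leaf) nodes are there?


Leaf nodes occupy roughly half the array.
Sift-down is called for each internal node, starting from the last one.
Internal nodes = floor(n/2) = floor(1657/2) = 828


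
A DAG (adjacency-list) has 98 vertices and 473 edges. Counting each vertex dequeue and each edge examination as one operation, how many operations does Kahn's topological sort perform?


V = 98 (vertex processing)
E = 473 (edge processing)
V + E = 98 + 473 = 571


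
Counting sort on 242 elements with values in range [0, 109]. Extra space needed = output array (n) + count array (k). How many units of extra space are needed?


Output array size: 242 (to store sorted result)
Count array size: 110 (one slot per possible value, range 0 to 109)
Total extra space = 242 + 110 = 352


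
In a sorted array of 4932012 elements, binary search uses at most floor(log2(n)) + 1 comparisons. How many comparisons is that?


Halving sequence: 4932012 -> 2466006 -> 1233003 -> 616501 -> 308250 -> 154125 -> 77062 -> 38531 -> 19265 -> 9632 -> 4816 -> 2408 -> 1204 -> 602 -> 301 -> 150 -> 75 -> 37 -> 18 -> 9 -> 4 -> 2 -> 1
Number of halvings = 22
Max comparisons = 22 + 1 = 23


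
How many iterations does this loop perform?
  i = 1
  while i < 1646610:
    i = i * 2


The loop variable doubles each iteration:
i = 1 -> 2 -> 4 -> 8 -> 16 -> 32 -> 64 -> 128 -> 256 -> 512 -> 1024 -> 2048 -> 4096 -> 8192 -> 16384 -> 32768 -> 65536 -> 131072 -> 262144 -> 524288 -> 1048576 -> 2097152 (stop, 2097152 >= 1646610)
Number of doublings = ceil(log2(1646610)) = 21


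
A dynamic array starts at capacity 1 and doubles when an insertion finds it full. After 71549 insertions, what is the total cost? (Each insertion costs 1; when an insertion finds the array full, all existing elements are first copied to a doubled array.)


Insertion cost: 71549 (one per element)
Resizes occur just before inserting elements 2, 3, 5, 9, ...
Elements copied at each resize: 1 + 2 + 4 + 8 + 16 + 32 + 64 + 128 + 256 + 512 + 1024 + 2048 + 4096 + 8192 + 16384 + 32768 + 65536
Sum of copies = 131071 (geometric series: 2^k - 1)
Total = 71549 + 131071 = 202620


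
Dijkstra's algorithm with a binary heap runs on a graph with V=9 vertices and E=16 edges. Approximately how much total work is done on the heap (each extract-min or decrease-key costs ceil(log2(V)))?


Dijkstra with a binary heap: each vertex is extracted once, each edge may relax once.
Each heap operation costs O(log V).
V + E = 9 + 16 = 25
ceil(log2(9)) = 4 (since 2^3 = 8 < 9 <= 16 = 2^4)
Total heap work = (V+E) * ceil(log2(V)) = 25 * 4 = 100


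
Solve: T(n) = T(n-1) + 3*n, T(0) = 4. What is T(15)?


Expanding the recurrence:
T(15) = T(14) + 3*15
       = T(13) + 3*14 + 3*15
       ...
       = T(0) + 3*(1 + 2 + ... + 15)
       = 4 + 3 * 15*16/2
       = 4 + 3 * 120
       = 4 + 360 = 364


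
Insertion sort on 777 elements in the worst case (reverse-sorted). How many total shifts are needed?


In the worst case (reverse-sorted), each element shifts past all previous:
  Element 1: 1 shifts
  Element 2: 2 shifts
  Element 3: 3 shifts
  Element 4: 4 shifts
  Element 5: 5 shifts
  ...
  Element 776: 776 shifts
Total = 1 + 2 + ... + 776
= 777*(777-1)/2 = 301476


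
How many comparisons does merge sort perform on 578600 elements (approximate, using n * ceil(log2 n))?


Recursion depth: ceil(log2(578600)) = 20
Each recursion level merges n = 578600 elements
Total = 578600 * 20 = 11572000


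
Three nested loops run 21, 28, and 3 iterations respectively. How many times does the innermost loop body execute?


Loop 1 (outermost): 21 iterations
Loop 2 (middle): 28 iterations per outer
Loop 3 (innermost): 3 iterations per middle
Total = 21 * 28 * 3 = 1764


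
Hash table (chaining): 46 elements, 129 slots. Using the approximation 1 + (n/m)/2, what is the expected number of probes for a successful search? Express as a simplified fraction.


Computing expected probes:
alpha = 46/129
= 1 + alpha/2
= 1 + 46/(2*129)
= (2*129 + 46) / (2*129)
= 304/258 = 152/129


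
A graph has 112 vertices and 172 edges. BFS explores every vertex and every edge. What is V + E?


A full BFS traversal dequeues each vertex once and examines each edge once.
Vertex visits: 112
Edge visits: 172
V + E = 112 + 172 = 284


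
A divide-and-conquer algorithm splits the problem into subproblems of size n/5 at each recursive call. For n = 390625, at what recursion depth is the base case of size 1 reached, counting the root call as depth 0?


At each depth, the problem size is divided by 5:
  Depth 0: problem size = 390625
  Depth 1: problem size = 78125
  Depth 2: problem size = 15625
  Depth 3: problem size = 3125
  Depth 4: problem size = 625
  Depth 5: problem size = 125
  Depth 6: problem size = 25
  Depth 7: problem size = 5
  Depth 8: problem size = 1 (base case)
The base case is reached at depth log_5(390625) = 8 (the tree has 9 levels counting depth 0, but the depth asked for is 8).
Recursion depth = 8


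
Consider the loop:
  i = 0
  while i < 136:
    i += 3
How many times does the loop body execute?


Starting at i = 0, each iteration adds 3.
Iterations until i >= 136:
  Iteration 1: i = 0 -> i = 3
  Iteration 2: i = 3 -> i = 6
  Iteration 3: i = 6 -> i = 9
  Iteration 4: i = 9 -> i = 12
  Iteration 5: i = 12 -> i = 15
  Iteration 6: i = 15 -> i = 18
  Iteration 7: i = 18 -> i = 21
  Iteration 8: i = 21 -> i = 24
  ... continuing ...
Total iterations = ceil(136/3) = 46


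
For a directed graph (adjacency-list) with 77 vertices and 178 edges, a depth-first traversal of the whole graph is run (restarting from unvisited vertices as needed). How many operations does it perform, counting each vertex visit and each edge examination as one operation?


A full DFS traversal visits each vertex once and examines each edge once.
V = 77
E = 178
Sum = 77 + 178 = 255


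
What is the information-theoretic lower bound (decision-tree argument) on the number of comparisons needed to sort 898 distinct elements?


A binary decision tree of height h has at most 2^h leaves and needs at least n! of them, so h >= ceil(log2(n!)).
898! is far too large to multiply out, so use Stirling's series:
  ln(n!) ~ n ln n - n + (1/2) ln(2 pi n) + 1/(12n)  (error below 1/(360 n^3), negligible here)
  ln(898) = 6.8001701
  n ln n = 898 * 6.8001701 = 6106.5527
  (1/2) ln(2 pi * 898) = (1/2) ln(5642.3004) = 4.3190
  1/(12*898) = 0.0001
  ln(898!) ~ 6106.5527 - 898 + 4.3190 + 0.0001 = 5212.8718
Convert to base 2: log2(898!) = 5212.8718 / ln 2 = 5212.8718 / 0.69314718 = 7520.5843
ceil(7520.5843) = 7521


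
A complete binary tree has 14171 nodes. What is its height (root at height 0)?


In a complete binary tree, level k holds nodes 2^k .. 2^(k+1)-1 (1-indexed).
Height = floor(log2(n)) = floor(log2(14171)) = 13
Check: 2^13 = 8192 <= 14171 < 16384 = 2^14


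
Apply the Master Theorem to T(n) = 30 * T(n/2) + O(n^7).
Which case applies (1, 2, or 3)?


The Master Theorem: T(n) = a*T(n/b) + O(n^c)
  a = 30, b = 2, c = 7
log_b(a) = log_2(30) ~ 4.907
Compare b^c with a: 2^7 = 128 > 30, so c > log_b(a).
Since c > log_b(a), Case 3 applies.
T(n) = O(n^7)
Master Theorem case = 3


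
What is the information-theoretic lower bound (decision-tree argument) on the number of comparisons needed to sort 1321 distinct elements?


A binary decision tree of height h has at most 2^h leaves and needs at least n! of them, so h >= ceil(log2(n!)).
1321! is far too large to multiply out, so use Stirling's series:
  ln(n!) ~ n ln n - n + (1/2) ln(2 pi n) + 1/(12n)  (error below 1/(360 n^3), negligible here)
  ln(1321) = 7.1861443
  n ln n = 1321 * 7.1861443 = 9492.8966
  (1/2) ln(2 pi * 1321) = (1/2) ln(8300.0878) = 4.5120
  1/(12*1321) = 0.0001
  ln(1321!) ~ 9492.8966 - 1321 + 4.5120 + 0.0001 = 8176.4087
Convert to base 2: log2(1321!) = 8176.4087 / ln 2 = 8176.4087 / 0.69314718 = 11796.0643
ceil(11796.0643) = 11797


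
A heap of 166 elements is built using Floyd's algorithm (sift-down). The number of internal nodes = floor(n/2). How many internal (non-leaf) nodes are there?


Leaf nodes occupy roughly half the array.
Sift-down is called for each internal node, starting from the last one.
Internal nodes = floor(n/2) = floor(166/2) = 83


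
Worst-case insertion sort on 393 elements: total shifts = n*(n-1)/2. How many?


Sum of shifts = 1 + 2 + 3 + ... + 392
= 393 * 392 / 2
= 154056 / 2
= 77028


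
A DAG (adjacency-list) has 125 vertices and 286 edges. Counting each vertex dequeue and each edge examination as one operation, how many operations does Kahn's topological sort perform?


V = 125 (vertex processing)
E = 286 (edge processing)
V + E = 125 + 286 = 411


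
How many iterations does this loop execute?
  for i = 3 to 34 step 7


The loop variable i takes values starting at 3 and increments by 7 each iteration.
Sequence: i = 3, 10, 17, 24, 31
The upper bound 34 is inclusive, so the count is floor((last - first) / step) + 1:
floor((34 - 3) / 7) + 1 = floor(31/7) + 1 = 4 + 1 = 5


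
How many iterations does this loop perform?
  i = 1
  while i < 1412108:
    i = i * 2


The loop variable doubles each iteration:
i = 1 -> 2 -> 4 -> 8 -> 16 -> 32 -> 64 -> 128 -> 256 -> 512 -> 1024 -> 2048 -> 4096 -> 8192 -> 16384 -> 32768 -> 65536 -> 131072 -> 262144 -> 524288 -> 1048576 -> 2097152 (stop, 2097152 >= 1412108)
Number of doublings = ceil(log2(1412108)) = 21


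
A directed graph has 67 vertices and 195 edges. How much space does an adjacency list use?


Adjacency list: one list head per vertex + one entry per edge
Vertex heads: 67
Edge entries: 195
Total = 67 + 195 = 262


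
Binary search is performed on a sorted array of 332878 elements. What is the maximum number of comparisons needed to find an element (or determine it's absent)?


Binary search halves the search space each comparison:
  Step 1: search space = 332878 -> 166439
  Step 2: search space = 166439 -> 83219
  Step 3: search space = 83219 -> 41609
  Step 4: search space = 41609 -> 20804
  Step 5: search space = 20804 -> 10402
  Step 6: search space = 10402 -> 5201
  Step 7: search space = 5201 -> 2600
  Step 8: search space = 2600 -> 1300
  Step 9: search space = 1300 -> 650
  Step 10: search space = 650 -> 325
  Step 11: search space = 325 -> 162
  Step 12: search space = 162 -> 81
  Step 13: search space = 81 -> 40
  Step 14: search space = 40 -> 20
  Step 15: search space = 20 -> 10
  Step 16: search space = 10 -> 5
  Step 17: search space = 5 -> 2
  Step 18: search space = 2 -> 1
  Step 19: search space = 1 (final check)
Maximum comparisons = floor(log2(332878)) + 1 = 18 + 1 = 19


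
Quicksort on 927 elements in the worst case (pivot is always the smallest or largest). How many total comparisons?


In the worst case, each partition step picks the worst pivot:
  Partition 1: 926 comparisons (n-1 elements to compare)
  Partition 2: 925 comparisons
  Partition 3: 924 comparisons
  Partition 4: 923 comparisons
  Partition 5: 922 comparisons
  ...
  Last partition: 0 comparisons
Total = (n-1) + (n-2) + ... + 1 + 0 = n*(n-1)/2
= 927*926/2 = 429201


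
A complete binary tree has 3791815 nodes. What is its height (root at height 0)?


In a complete binary tree, level k holds nodes 2^k .. 2^(k+1)-1 (1-indexed).
Height = floor(log2(n)) = floor(log2(3791815)) = 21
Check: 2^21 = 2097152 <= 3791815 < 4194304 = 2^22


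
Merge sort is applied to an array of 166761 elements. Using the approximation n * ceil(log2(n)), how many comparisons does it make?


Merge sort divides the array into halves recursively.
Number of levels = ceil(log2(166761)) = 18
At each level, approximately n = 166761 comparisons are needed for merging.
Total comparisons ~ n * ceil(log2(n)) = 166761 * 18 = 3001698


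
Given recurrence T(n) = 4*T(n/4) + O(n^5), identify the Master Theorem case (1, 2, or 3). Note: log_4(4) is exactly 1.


Master Theorem parameters: a=4, b=4, c=5
log_b(a) = 1
Compare b^c with a: 4^5 = 1024 > 4, so c > log_b(a).
Comparing c=5 vs log_b(a)=1:
5 > 1 => Case 3
Result: T(n) = O(n^5)
Master Theorem case = 3


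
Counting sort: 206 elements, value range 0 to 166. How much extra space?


n = 206 (output array)
k = 167 (count array for 167 distinct values)
Extra space = 206 + 167 = 373


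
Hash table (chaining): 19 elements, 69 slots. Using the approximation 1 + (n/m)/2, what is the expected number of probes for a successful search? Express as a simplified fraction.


Computing expected probes:
alpha = 19/69
= 1 + alpha/2
= 1 + 19/(2*69)
= (2*69 + 19) / (2*69)
= 157/138


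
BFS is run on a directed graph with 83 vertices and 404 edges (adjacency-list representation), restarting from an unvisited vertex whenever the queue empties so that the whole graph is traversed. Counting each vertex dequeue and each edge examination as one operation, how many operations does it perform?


A full BFS traversal dequeues each vertex exactly once and examines each directed edge exactly once.
V = 83 (vertex processing cost)
E = 404 (edge examination cost)
Total operations proportional to V + E = 83 + 404 = 487


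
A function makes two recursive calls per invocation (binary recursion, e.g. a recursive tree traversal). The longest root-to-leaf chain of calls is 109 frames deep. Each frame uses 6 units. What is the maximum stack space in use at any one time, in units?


Binary recursion: the two calls run one after the other, so only one root-to-leaf chain of frames is on the stack at a time.
Maximum depth (longest chain) = 109 frames
Each frame = 6 units
Max stack space = 109 * 6 = 654


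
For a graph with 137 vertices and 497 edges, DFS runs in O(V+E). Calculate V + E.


A full DFS traversal visits each vertex once and examines each edge once.
V = 137
E = 497
Sum = 137 + 497 = 634


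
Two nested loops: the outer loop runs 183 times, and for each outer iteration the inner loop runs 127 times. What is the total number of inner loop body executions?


Outer loop: 183 iterations
Inner loop: 127 iterations per outer iteration
Total = 183 * 127 = 23241


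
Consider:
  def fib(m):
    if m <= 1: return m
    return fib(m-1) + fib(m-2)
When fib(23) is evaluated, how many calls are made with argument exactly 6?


Let N(m) = number of times fib(m) is called while evaluating fib(23).
N(23) = 1 (the initial call).
N(22) = 1 (only fib(23) calls it).
For 1 <= m <= 21: fib(m) is called by fib(m+1) and fib(m+2), so
  N(m) = N(m+1) + N(m+2).
fib(0) is called only by fib(2), so N(0) = N(2).
Walk down from m=23:
  N(23)=1, N(22)=1, N(21)=2, N(20)=3, N(19)=5, N(18)=8, N(17)=13, N(16)=21, N(15)=34, N(14)=55, N(13)=89, N(12)=144, N(11)=233, N(10)=377, N(9)=610, N(8)=987, N(7)=1597, N(6)=2584
N(6) = 2584


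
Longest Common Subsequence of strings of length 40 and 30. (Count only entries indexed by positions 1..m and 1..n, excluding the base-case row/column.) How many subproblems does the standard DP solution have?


DP table indexed by positions in both strings.
First string: 40 positions
Second string: 30 positions
Total = 40 * 30 = 1200


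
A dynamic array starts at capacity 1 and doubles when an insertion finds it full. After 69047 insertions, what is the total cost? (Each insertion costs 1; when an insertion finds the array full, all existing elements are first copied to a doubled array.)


Insertion cost: 69047 (one per element)
Resizes occur just before inserting elements 2, 3, 5, 9, ...
Elements copied at each resize: 1 + 2 + 4 + 8 + 16 + 32 + 64 + 128 + 256 + 512 + 1024 + 2048 + 4096 + 8192 + 16384 + 32768 + 65536
Sum of copies = 131071 (geometric series: 2^k - 1)
Total = 69047 + 131071 = 200118
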